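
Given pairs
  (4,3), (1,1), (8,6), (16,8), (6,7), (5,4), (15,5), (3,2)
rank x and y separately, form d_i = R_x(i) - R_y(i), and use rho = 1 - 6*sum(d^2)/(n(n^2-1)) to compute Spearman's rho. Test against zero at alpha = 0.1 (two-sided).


Step 1: Rank x and y separately (midranks; no ties here).
rank(x): 4->3, 1->1, 8->6, 16->8, 6->5, 5->4, 15->7, 3->2
rank(y): 3->3, 1->1, 6->6, 8->8, 7->7, 4->4, 5->5, 2->2
Step 2: d_i = R_x(i) - R_y(i); compute d_i^2.
  (3-3)^2=0, (1-1)^2=0, (6-6)^2=0, (8-8)^2=0, (5-7)^2=4, (4-4)^2=0, (7-5)^2=4, (2-2)^2=0
sum(d^2) = 8.
Step 3: rho = 1 - 6*8 / (8*(8^2 - 1)) = 1 - 48/504 = 0.904762.
Step 4: Under H0, t = rho * sqrt((n-2)/(1-rho^2)) = 5.2034 ~ t(6).
Step 5: Two-sided p-value from the t-distribution with 6 df = 0.002008.
Step 6: alpha = 0.1. reject H0.

rho = 0.9048, p = 0.002008, reject H0 at alpha = 0.1.


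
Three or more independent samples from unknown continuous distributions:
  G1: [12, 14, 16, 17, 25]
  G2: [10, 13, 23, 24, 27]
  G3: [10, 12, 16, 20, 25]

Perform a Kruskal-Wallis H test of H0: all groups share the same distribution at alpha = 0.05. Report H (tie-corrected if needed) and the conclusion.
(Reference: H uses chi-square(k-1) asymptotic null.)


Step 1: Combine all N = 15 observations and assign midranks.
sorted (value, group, rank): (10,G2,1.5), (10,G3,1.5), (12,G1,3.5), (12,G3,3.5), (13,G2,5), (14,G1,6), (16,G1,7.5), (16,G3,7.5), (17,G1,9), (20,G3,10), (23,G2,11), (24,G2,12), (25,G1,13.5), (25,G3,13.5), (27,G2,15)
Step 2: Sum ranks within each group.
R_1 = 39.5 (n_1 = 5)
R_2 = 44.5 (n_2 = 5)
R_3 = 36 (n_3 = 5)
Step 3: H = 12/(N(N+1)) * sum(R_i^2/n_i) - 3(N+1)
     = 12/(15*16) * (39.5^2/5 + 44.5^2/5 + 36^2/5) - 3*16
     = 0.050000 * 967.3 - 48
     = 0.365000.
Step 4: Ties present; correction factor C = 1 - 24/(15^3 - 15) = 0.992857. Corrected H = 0.365000 / 0.992857 = 0.367626.
Step 5: Under H0, H ~ chi^2(2); p-value = 0.832091.
Step 6: alpha = 0.05. fail to reject H0.

H = 0.3676, df = 2, p = 0.832091, fail to reject H0.


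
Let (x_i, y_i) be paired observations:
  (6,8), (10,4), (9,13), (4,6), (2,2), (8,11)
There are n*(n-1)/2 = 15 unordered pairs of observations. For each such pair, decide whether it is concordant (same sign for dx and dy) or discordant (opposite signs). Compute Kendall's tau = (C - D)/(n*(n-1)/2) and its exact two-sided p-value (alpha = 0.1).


Step 1: Enumerate the 15 unordered pairs (i,j) with i<j and classify each by sign(x_j-x_i) * sign(y_j-y_i).
  (1,2):dx=+4,dy=-4->D; (1,3):dx=+3,dy=+5->C; (1,4):dx=-2,dy=-2->C; (1,5):dx=-4,dy=-6->C
  (1,6):dx=+2,dy=+3->C; (2,3):dx=-1,dy=+9->D; (2,4):dx=-6,dy=+2->D; (2,5):dx=-8,dy=-2->C
  (2,6):dx=-2,dy=+7->D; (3,4):dx=-5,dy=-7->C; (3,5):dx=-7,dy=-11->C; (3,6):dx=-1,dy=-2->C
  (4,5):dx=-2,dy=-4->C; (4,6):dx=+4,dy=+5->C; (5,6):dx=+6,dy=+9->C
Step 2: C = 11, D = 4, total pairs = 15.
Step 3: tau = (C - D)/(n(n-1)/2) = (11 - 4)/15 = 0.466667.
Step 4: Exact two-sided p-value (enumerate n! = 720 permutations of y under H0): p = 0.272222.
Step 5: alpha = 0.1. fail to reject H0.

tau_b = 0.4667 (C=11, D=4), p = 0.272222, fail to reject H0.


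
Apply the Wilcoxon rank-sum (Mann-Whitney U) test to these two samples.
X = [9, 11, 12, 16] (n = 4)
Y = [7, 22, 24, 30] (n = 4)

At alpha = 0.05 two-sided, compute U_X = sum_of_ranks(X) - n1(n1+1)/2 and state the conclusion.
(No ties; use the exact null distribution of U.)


Step 1: Combine and sort all 8 observations; assign midranks.
sorted (value, group): (7,Y), (9,X), (11,X), (12,X), (16,X), (22,Y), (24,Y), (30,Y)
ranks: 7->1, 9->2, 11->3, 12->4, 16->5, 22->6, 24->7, 30->8
Step 2: Rank sum for X: R1 = 2 + 3 + 4 + 5 = 14.
Step 3: U_X = R1 - n1(n1+1)/2 = 14 - 4*5/2 = 14 - 10 = 4.
       U_Y = n1*n2 - U_X = 16 - 4 = 12.
Step 4: No ties, so the exact null distribution of U (based on enumerating the C(8,4) = 70 equally likely rank assignments) gives the two-sided p-value.
Step 5: p-value = 0.342857; compare to alpha = 0.05. fail to reject H0.

U_X = 4, p = 0.342857, fail to reject H0 at alpha = 0.05.


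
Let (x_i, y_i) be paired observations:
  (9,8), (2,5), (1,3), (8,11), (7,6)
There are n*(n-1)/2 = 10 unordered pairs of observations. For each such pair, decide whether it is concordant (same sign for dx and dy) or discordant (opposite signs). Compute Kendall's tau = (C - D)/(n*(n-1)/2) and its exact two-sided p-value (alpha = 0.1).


Step 1: Enumerate the 10 unordered pairs (i,j) with i<j and classify each by sign(x_j-x_i) * sign(y_j-y_i).
  (1,2):dx=-7,dy=-3->C; (1,3):dx=-8,dy=-5->C; (1,4):dx=-1,dy=+3->D; (1,5):dx=-2,dy=-2->C
  (2,3):dx=-1,dy=-2->C; (2,4):dx=+6,dy=+6->C; (2,5):dx=+5,dy=+1->C; (3,4):dx=+7,dy=+8->C
  (3,5):dx=+6,dy=+3->C; (4,5):dx=-1,dy=-5->C
Step 2: C = 9, D = 1, total pairs = 10.
Step 3: tau = (C - D)/(n(n-1)/2) = (9 - 1)/10 = 0.800000.
Step 4: Exact two-sided p-value (enumerate n! = 120 permutations of y under H0): p = 0.083333.
Step 5: alpha = 0.1. reject H0.

tau_b = 0.8000 (C=9, D=1), p = 0.083333, reject H0.


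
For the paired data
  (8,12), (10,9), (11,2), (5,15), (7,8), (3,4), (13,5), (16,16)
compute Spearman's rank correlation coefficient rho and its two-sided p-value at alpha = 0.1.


Step 1: Rank x and y separately (midranks; no ties here).
rank(x): 8->4, 10->5, 11->6, 5->2, 7->3, 3->1, 13->7, 16->8
rank(y): 12->6, 9->5, 2->1, 15->7, 8->4, 4->2, 5->3, 16->8
Step 2: d_i = R_x(i) - R_y(i); compute d_i^2.
  (4-6)^2=4, (5-5)^2=0, (6-1)^2=25, (2-7)^2=25, (3-4)^2=1, (1-2)^2=1, (7-3)^2=16, (8-8)^2=0
sum(d^2) = 72.
Step 3: rho = 1 - 6*72 / (8*(8^2 - 1)) = 1 - 432/504 = 0.142857.
Step 4: Under H0, t = rho * sqrt((n-2)/(1-rho^2)) = 0.3536 ~ t(6).
Step 5: Two-sided p-value from the t-distribution with 6 df = 0.735765.
Step 6: alpha = 0.1. fail to reject H0.

rho = 0.1429, p = 0.735765, fail to reject H0 at alpha = 0.1.


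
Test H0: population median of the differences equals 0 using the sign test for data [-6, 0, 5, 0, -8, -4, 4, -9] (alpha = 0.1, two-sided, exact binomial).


Step 1: Discard zero differences. Original n = 8; n_eff = number of nonzero differences = 6.
Nonzero differences (with sign): -6, +5, -8, -4, +4, -9
Step 2: Count signs: positive = 2, negative = 4.
Step 3: Under H0: P(positive) = 0.5, so the number of positives S ~ Bin(6, 0.5).
Step 4: Two-sided exact p-value = sum of Bin(6,0.5) probabilities at or below the observed probability = 0.687500.
Step 5: alpha = 0.1. fail to reject H0.

n_eff = 6, pos = 2, neg = 4, p = 0.687500, fail to reject H0.


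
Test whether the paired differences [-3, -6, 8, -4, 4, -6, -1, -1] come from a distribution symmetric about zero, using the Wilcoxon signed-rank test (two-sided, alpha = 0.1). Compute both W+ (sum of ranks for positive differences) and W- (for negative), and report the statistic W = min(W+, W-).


Step 1: Drop any zero differences (none here) and take |d_i|.
|d| = [3, 6, 8, 4, 4, 6, 1, 1]
Step 2: Midrank |d_i| (ties get averaged ranks).
ranks: |3|->3, |6|->6.5, |8|->8, |4|->4.5, |4|->4.5, |6|->6.5, |1|->1.5, |1|->1.5
Step 3: Attach original signs; sum ranks with positive sign and with negative sign.
W+ = 8 + 4.5 = 12.5
W- = 3 + 6.5 + 4.5 + 6.5 + 1.5 + 1.5 = 23.5
(Check: W+ + W- = 36 should equal n(n+1)/2 = 36.)
Step 4: Test statistic W = min(W+, W-) = 12.5.
Step 5: Ties in |d|, so use the tie-corrected normal approximation.
        E[W] = n(n+1)/4 = 8*9/4 = 18.
        Tie groups: |d|=1 (t=2), |d|=4 (t=2), |d|=6 (t=2); sum(t^3 - t) = 18.
        Var[W] = n(n+1)(2n+1)/24 - sum(t^3-t)/48 = 1224/24 - 18/48 = 50.625.
        z = (W - E[W]) / sqrt(Var[W]) = (12.5 - 18) / 7.1151 = -0.7730.
        Two-sided p = 2*Phi(z) = 0.439522.
Step 6: alpha = 0.1. fail to reject H0.

W+ = 12.5, W- = 23.5, W = min = 12.5, p = 0.439522, fail to reject H0.


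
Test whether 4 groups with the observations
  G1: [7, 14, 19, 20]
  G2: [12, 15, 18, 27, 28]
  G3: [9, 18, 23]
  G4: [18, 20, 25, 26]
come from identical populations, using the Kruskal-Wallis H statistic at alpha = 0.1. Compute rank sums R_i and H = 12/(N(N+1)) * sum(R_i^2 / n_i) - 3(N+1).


Step 1: Combine all N = 16 observations and assign midranks.
sorted (value, group, rank): (7,G1,1), (9,G3,2), (12,G2,3), (14,G1,4), (15,G2,5), (18,G2,7), (18,G3,7), (18,G4,7), (19,G1,9), (20,G1,10.5), (20,G4,10.5), (23,G3,12), (25,G4,13), (26,G4,14), (27,G2,15), (28,G2,16)
Step 2: Sum ranks within each group.
R_1 = 24.5 (n_1 = 4)
R_2 = 46 (n_2 = 5)
R_3 = 21 (n_3 = 3)
R_4 = 44.5 (n_4 = 4)
Step 3: H = 12/(N(N+1)) * sum(R_i^2/n_i) - 3(N+1)
     = 12/(16*17) * (24.5^2/4 + 46^2/5 + 21^2/3 + 44.5^2/4) - 3*17
     = 0.044118 * 1215.33 - 51
     = 2.617279.
Step 4: Ties present; correction factor C = 1 - 30/(16^3 - 16) = 0.992647. Corrected H = 2.617279 / 0.992647 = 2.636667.
Step 5: Under H0, H ~ chi^2(3); p-value = 0.451098.
Step 6: alpha = 0.1. fail to reject H0.

H = 2.6367, df = 3, p = 0.451098, fail to reject H0.


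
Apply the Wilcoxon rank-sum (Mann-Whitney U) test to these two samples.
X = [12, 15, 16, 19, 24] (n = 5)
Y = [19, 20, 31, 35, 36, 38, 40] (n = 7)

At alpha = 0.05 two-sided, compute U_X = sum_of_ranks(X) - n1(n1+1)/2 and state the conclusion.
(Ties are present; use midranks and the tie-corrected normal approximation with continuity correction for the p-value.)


Step 1: Combine and sort all 12 observations; assign midranks.
sorted (value, group): (12,X), (15,X), (16,X), (19,X), (19,Y), (20,Y), (24,X), (31,Y), (35,Y), (36,Y), (38,Y), (40,Y)
ranks: 12->1, 15->2, 16->3, 19->4.5, 19->4.5, 20->6, 24->7, 31->8, 35->9, 36->10, 38->11, 40->12
Step 2: Rank sum for X: R1 = 1 + 2 + 3 + 4.5 + 7 = 17.5.
Step 3: U_X = R1 - n1(n1+1)/2 = 17.5 - 5*6/2 = 17.5 - 15 = 2.5.
       U_Y = n1*n2 - U_X = 35 - 2.5 = 32.5.
Step 4: Ties are present, so use the tie-corrected normal approximation (with continuity correction) for the p-value.
Step 5: p-value = 0.018328; compare to alpha = 0.05. reject H0.

U_X = 2.5, p = 0.018328, reject H0 at alpha = 0.05.


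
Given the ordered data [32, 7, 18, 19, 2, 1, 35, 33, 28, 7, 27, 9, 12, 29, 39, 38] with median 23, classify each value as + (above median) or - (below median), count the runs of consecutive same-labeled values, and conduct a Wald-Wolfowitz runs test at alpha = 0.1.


Step 1: Compute median = 23; label A = above, B = below.
Labels in order: ABBBBBAAABABBAAA  (n_A = 8, n_B = 8)
Step 2: Count runs R = 7.
Step 3: Under H0 (random ordering), E[R] = 2*n_A*n_B/(n_A+n_B) + 1 = 2*8*8/16 + 1 = 9.0000.
        Var[R] = 2*n_A*n_B*(2*n_A*n_B - n_A - n_B) / ((n_A+n_B)^2 * (n_A+n_B-1)) = 14336/3840 = 3.7333.
        SD[R] = 1.9322.
Step 4: Continuity-corrected z = (R + 0.5 - E[R]) / SD[R] = (7 + 0.5 - 9.0000) / 1.9322 = -0.7763.
Step 5: Two-sided p-value via normal approximation = 2*(1 - Phi(|z|)) = 0.437558.
Step 6: alpha = 0.1. fail to reject H0.

R = 7, z = -0.7763, p = 0.437558, fail to reject H0.


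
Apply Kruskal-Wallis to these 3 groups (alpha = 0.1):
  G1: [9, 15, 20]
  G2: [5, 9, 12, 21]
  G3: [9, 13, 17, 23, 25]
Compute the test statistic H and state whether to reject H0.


Step 1: Combine all N = 12 observations and assign midranks.
sorted (value, group, rank): (5,G2,1), (9,G1,3), (9,G2,3), (9,G3,3), (12,G2,5), (13,G3,6), (15,G1,7), (17,G3,8), (20,G1,9), (21,G2,10), (23,G3,11), (25,G3,12)
Step 2: Sum ranks within each group.
R_1 = 19 (n_1 = 3)
R_2 = 19 (n_2 = 4)
R_3 = 40 (n_3 = 5)
Step 3: H = 12/(N(N+1)) * sum(R_i^2/n_i) - 3(N+1)
     = 12/(12*13) * (19^2/3 + 19^2/4 + 40^2/5) - 3*13
     = 0.076923 * 530.583 - 39
     = 1.814103.
Step 4: Ties present; correction factor C = 1 - 24/(12^3 - 12) = 0.986014. Corrected H = 1.814103 / 0.986014 = 1.839835.
Step 5: Under H0, H ~ chi^2(2); p-value = 0.398552.
Step 6: alpha = 0.1. fail to reject H0.

H = 1.8398, df = 2, p = 0.398552, fail to reject H0.


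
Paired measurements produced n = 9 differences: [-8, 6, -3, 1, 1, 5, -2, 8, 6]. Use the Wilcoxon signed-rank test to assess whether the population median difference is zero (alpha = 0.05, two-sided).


Step 1: Drop any zero differences (none here) and take |d_i|.
|d| = [8, 6, 3, 1, 1, 5, 2, 8, 6]
Step 2: Midrank |d_i| (ties get averaged ranks).
ranks: |8|->8.5, |6|->6.5, |3|->4, |1|->1.5, |1|->1.5, |5|->5, |2|->3, |8|->8.5, |6|->6.5
Step 3: Attach original signs; sum ranks with positive sign and with negative sign.
W+ = 6.5 + 1.5 + 1.5 + 5 + 8.5 + 6.5 = 29.5
W- = 8.5 + 4 + 3 = 15.5
(Check: W+ + W- = 45 should equal n(n+1)/2 = 45.)
Step 4: Test statistic W = min(W+, W-) = 15.5.
Step 5: Ties in |d|, so use the tie-corrected normal approximation.
        E[W] = n(n+1)/4 = 9*10/4 = 22.5.
        Tie groups: |d|=1 (t=2), |d|=6 (t=2), |d|=8 (t=2); sum(t^3 - t) = 18.
        Var[W] = n(n+1)(2n+1)/24 - sum(t^3-t)/48 = 1710/24 - 18/48 = 70.875.
        z = (W - E[W]) / sqrt(Var[W]) = (15.5 - 22.5) / 8.4187 = -0.8315.
        Two-sided p = 2*Phi(z) = 0.405703.
Step 6: alpha = 0.05. fail to reject H0.

W+ = 29.5, W- = 15.5, W = min = 15.5, p = 0.405703, fail to reject H0.


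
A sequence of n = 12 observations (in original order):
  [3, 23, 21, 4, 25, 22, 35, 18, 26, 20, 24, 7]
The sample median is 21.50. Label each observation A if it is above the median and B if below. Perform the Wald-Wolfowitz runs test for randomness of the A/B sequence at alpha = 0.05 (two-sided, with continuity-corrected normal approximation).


Step 1: Compute median = 21.50; label A = above, B = below.
Labels in order: BABBAAABABAB  (n_A = 6, n_B = 6)
Step 2: Count runs R = 9.
Step 3: Under H0 (random ordering), E[R] = 2*n_A*n_B/(n_A+n_B) + 1 = 2*6*6/12 + 1 = 7.0000.
        Var[R] = 2*n_A*n_B*(2*n_A*n_B - n_A - n_B) / ((n_A+n_B)^2 * (n_A+n_B-1)) = 4320/1584 = 2.7273.
        SD[R] = 1.6514.
Step 4: Continuity-corrected z = (R - 0.5 - E[R]) / SD[R] = (9 - 0.5 - 7.0000) / 1.6514 = 0.9083.
Step 5: Two-sided p-value via normal approximation = 2*(1 - Phi(|z|)) = 0.363722.
Step 6: alpha = 0.05. fail to reject H0.

R = 9, z = 0.9083, p = 0.363722, fail to reject H0.


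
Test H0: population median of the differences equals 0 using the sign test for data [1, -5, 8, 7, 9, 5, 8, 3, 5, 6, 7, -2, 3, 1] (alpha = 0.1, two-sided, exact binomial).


Step 1: Discard zero differences. Original n = 14; n_eff = number of nonzero differences = 14.
Nonzero differences (with sign): +1, -5, +8, +7, +9, +5, +8, +3, +5, +6, +7, -2, +3, +1
Step 2: Count signs: positive = 12, negative = 2.
Step 3: Under H0: P(positive) = 0.5, so the number of positives S ~ Bin(14, 0.5).
Step 4: Two-sided exact p-value = sum of Bin(14,0.5) probabilities at or below the observed probability = 0.012939.
Step 5: alpha = 0.1. reject H0.

n_eff = 14, pos = 12, neg = 2, p = 0.012939, reject H0.


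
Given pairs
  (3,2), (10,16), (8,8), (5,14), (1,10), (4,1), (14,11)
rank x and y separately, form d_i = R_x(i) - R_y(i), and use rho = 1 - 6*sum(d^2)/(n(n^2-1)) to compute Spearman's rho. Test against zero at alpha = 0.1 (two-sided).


Step 1: Rank x and y separately (midranks; no ties here).
rank(x): 3->2, 10->6, 8->5, 5->4, 1->1, 4->3, 14->7
rank(y): 2->2, 16->7, 8->3, 14->6, 10->4, 1->1, 11->5
Step 2: d_i = R_x(i) - R_y(i); compute d_i^2.
  (2-2)^2=0, (6-7)^2=1, (5-3)^2=4, (4-6)^2=4, (1-4)^2=9, (3-1)^2=4, (7-5)^2=4
sum(d^2) = 26.
Step 3: rho = 1 - 6*26 / (7*(7^2 - 1)) = 1 - 156/336 = 0.535714.
Step 4: Under H0, t = rho * sqrt((n-2)/(1-rho^2)) = 1.4186 ~ t(5).
Step 5: Two-sided p-value from the t-distribution with 5 df = 0.215217.
Step 6: alpha = 0.1. fail to reject H0.

rho = 0.5357, p = 0.215217, fail to reject H0 at alpha = 0.1.


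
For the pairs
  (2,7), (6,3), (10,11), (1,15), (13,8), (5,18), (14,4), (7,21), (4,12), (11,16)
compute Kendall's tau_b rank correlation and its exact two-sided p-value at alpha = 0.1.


Step 1: Enumerate the 45 unordered pairs (i,j) with i<j and classify each by sign(x_j-x_i) * sign(y_j-y_i).
  (1,2):dx=+4,dy=-4->D; (1,3):dx=+8,dy=+4->C; (1,4):dx=-1,dy=+8->D; (1,5):dx=+11,dy=+1->C
  (1,6):dx=+3,dy=+11->C; (1,7):dx=+12,dy=-3->D; (1,8):dx=+5,dy=+14->C; (1,9):dx=+2,dy=+5->C
  (1,10):dx=+9,dy=+9->C; (2,3):dx=+4,dy=+8->C; (2,4):dx=-5,dy=+12->D; (2,5):dx=+7,dy=+5->C
  (2,6):dx=-1,dy=+15->D; (2,7):dx=+8,dy=+1->C; (2,8):dx=+1,dy=+18->C; (2,9):dx=-2,dy=+9->D
  (2,10):dx=+5,dy=+13->C; (3,4):dx=-9,dy=+4->D; (3,5):dx=+3,dy=-3->D; (3,6):dx=-5,dy=+7->D
  (3,7):dx=+4,dy=-7->D; (3,8):dx=-3,dy=+10->D; (3,9):dx=-6,dy=+1->D; (3,10):dx=+1,dy=+5->C
  (4,5):dx=+12,dy=-7->D; (4,6):dx=+4,dy=+3->C; (4,7):dx=+13,dy=-11->D; (4,8):dx=+6,dy=+6->C
  (4,9):dx=+3,dy=-3->D; (4,10):dx=+10,dy=+1->C; (5,6):dx=-8,dy=+10->D; (5,7):dx=+1,dy=-4->D
  (5,8):dx=-6,dy=+13->D; (5,9):dx=-9,dy=+4->D; (5,10):dx=-2,dy=+8->D; (6,7):dx=+9,dy=-14->D
  (6,8):dx=+2,dy=+3->C; (6,9):dx=-1,dy=-6->C; (6,10):dx=+6,dy=-2->D; (7,8):dx=-7,dy=+17->D
  (7,9):dx=-10,dy=+8->D; (7,10):dx=-3,dy=+12->D; (8,9):dx=-3,dy=-9->C; (8,10):dx=+4,dy=-5->D
  (9,10):dx=+7,dy=+4->C
Step 2: C = 19, D = 26, total pairs = 45.
Step 3: tau = (C - D)/(n(n-1)/2) = (19 - 26)/45 = -0.155556.
Step 4: Exact two-sided p-value (enumerate n! = 3628800 permutations of y under H0): p = 0.600654.
Step 5: alpha = 0.1. fail to reject H0.

tau_b = -0.1556 (C=19, D=26), p = 0.600654, fail to reject H0.


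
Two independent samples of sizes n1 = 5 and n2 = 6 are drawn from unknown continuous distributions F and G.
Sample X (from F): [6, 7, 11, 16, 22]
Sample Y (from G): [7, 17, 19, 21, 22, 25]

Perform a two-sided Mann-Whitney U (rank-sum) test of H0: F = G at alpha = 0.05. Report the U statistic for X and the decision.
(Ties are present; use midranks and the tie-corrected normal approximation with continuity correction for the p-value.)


Step 1: Combine and sort all 11 observations; assign midranks.
sorted (value, group): (6,X), (7,X), (7,Y), (11,X), (16,X), (17,Y), (19,Y), (21,Y), (22,X), (22,Y), (25,Y)
ranks: 6->1, 7->2.5, 7->2.5, 11->4, 16->5, 17->6, 19->7, 21->8, 22->9.5, 22->9.5, 25->11
Step 2: Rank sum for X: R1 = 1 + 2.5 + 4 + 5 + 9.5 = 22.
Step 3: U_X = R1 - n1(n1+1)/2 = 22 - 5*6/2 = 22 - 15 = 7.
       U_Y = n1*n2 - U_X = 30 - 7 = 23.
Step 4: Ties are present, so use the tie-corrected normal approximation (with continuity correction) for the p-value.
Step 5: p-value = 0.168954; compare to alpha = 0.05. fail to reject H0.

U_X = 7, p = 0.168954, fail to reject H0 at alpha = 0.05.


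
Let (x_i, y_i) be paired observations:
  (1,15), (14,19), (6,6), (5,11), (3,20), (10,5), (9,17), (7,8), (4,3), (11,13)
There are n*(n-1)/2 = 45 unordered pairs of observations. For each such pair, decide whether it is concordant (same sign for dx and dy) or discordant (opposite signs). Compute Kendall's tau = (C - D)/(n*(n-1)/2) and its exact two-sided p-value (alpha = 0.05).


Step 1: Enumerate the 45 unordered pairs (i,j) with i<j and classify each by sign(x_j-x_i) * sign(y_j-y_i).
  (1,2):dx=+13,dy=+4->C; (1,3):dx=+5,dy=-9->D; (1,4):dx=+4,dy=-4->D; (1,5):dx=+2,dy=+5->C
  (1,6):dx=+9,dy=-10->D; (1,7):dx=+8,dy=+2->C; (1,8):dx=+6,dy=-7->D; (1,9):dx=+3,dy=-12->D
  (1,10):dx=+10,dy=-2->D; (2,3):dx=-8,dy=-13->C; (2,4):dx=-9,dy=-8->C; (2,5):dx=-11,dy=+1->D
  (2,6):dx=-4,dy=-14->C; (2,7):dx=-5,dy=-2->C; (2,8):dx=-7,dy=-11->C; (2,9):dx=-10,dy=-16->C
  (2,10):dx=-3,dy=-6->C; (3,4):dx=-1,dy=+5->D; (3,5):dx=-3,dy=+14->D; (3,6):dx=+4,dy=-1->D
  (3,7):dx=+3,dy=+11->C; (3,8):dx=+1,dy=+2->C; (3,9):dx=-2,dy=-3->C; (3,10):dx=+5,dy=+7->C
  (4,5):dx=-2,dy=+9->D; (4,6):dx=+5,dy=-6->D; (4,7):dx=+4,dy=+6->C; (4,8):dx=+2,dy=-3->D
  (4,9):dx=-1,dy=-8->C; (4,10):dx=+6,dy=+2->C; (5,6):dx=+7,dy=-15->D; (5,7):dx=+6,dy=-3->D
  (5,8):dx=+4,dy=-12->D; (5,9):dx=+1,dy=-17->D; (5,10):dx=+8,dy=-7->D; (6,7):dx=-1,dy=+12->D
  (6,8):dx=-3,dy=+3->D; (6,9):dx=-6,dy=-2->C; (6,10):dx=+1,dy=+8->C; (7,8):dx=-2,dy=-9->C
  (7,9):dx=-5,dy=-14->C; (7,10):dx=+2,dy=-4->D; (8,9):dx=-3,dy=-5->C; (8,10):dx=+4,dy=+5->C
  (9,10):dx=+7,dy=+10->C
Step 2: C = 24, D = 21, total pairs = 45.
Step 3: tau = (C - D)/(n(n-1)/2) = (24 - 21)/45 = 0.066667.
Step 4: Exact two-sided p-value (enumerate n! = 3628800 permutations of y under H0): p = 0.861801.
Step 5: alpha = 0.05. fail to reject H0.

tau_b = 0.0667 (C=24, D=21), p = 0.861801, fail to reject H0.


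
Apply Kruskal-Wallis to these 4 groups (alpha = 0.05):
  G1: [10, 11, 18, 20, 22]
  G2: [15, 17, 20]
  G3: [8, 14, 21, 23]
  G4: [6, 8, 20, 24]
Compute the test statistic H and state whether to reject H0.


Step 1: Combine all N = 16 observations and assign midranks.
sorted (value, group, rank): (6,G4,1), (8,G3,2.5), (8,G4,2.5), (10,G1,4), (11,G1,5), (14,G3,6), (15,G2,7), (17,G2,8), (18,G1,9), (20,G1,11), (20,G2,11), (20,G4,11), (21,G3,13), (22,G1,14), (23,G3,15), (24,G4,16)
Step 2: Sum ranks within each group.
R_1 = 43 (n_1 = 5)
R_2 = 26 (n_2 = 3)
R_3 = 36.5 (n_3 = 4)
R_4 = 30.5 (n_4 = 4)
Step 3: H = 12/(N(N+1)) * sum(R_i^2/n_i) - 3(N+1)
     = 12/(16*17) * (43^2/5 + 26^2/3 + 36.5^2/4 + 30.5^2/4) - 3*17
     = 0.044118 * 1160.76 - 51
     = 0.209926.
Step 4: Ties present; correction factor C = 1 - 30/(16^3 - 16) = 0.992647. Corrected H = 0.209926 / 0.992647 = 0.211481.
Step 5: Under H0, H ~ chi^2(3); p-value = 0.975715.
Step 6: alpha = 0.05. fail to reject H0.

H = 0.2115, df = 3, p = 0.975715, fail to reject H0.


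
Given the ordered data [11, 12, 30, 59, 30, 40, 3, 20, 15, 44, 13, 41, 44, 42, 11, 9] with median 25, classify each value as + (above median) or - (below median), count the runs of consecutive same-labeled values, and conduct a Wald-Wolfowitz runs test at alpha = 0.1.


Step 1: Compute median = 25; label A = above, B = below.
Labels in order: BBAAAABBBABAAABB  (n_A = 8, n_B = 8)
Step 2: Count runs R = 7.
Step 3: Under H0 (random ordering), E[R] = 2*n_A*n_B/(n_A+n_B) + 1 = 2*8*8/16 + 1 = 9.0000.
        Var[R] = 2*n_A*n_B*(2*n_A*n_B - n_A - n_B) / ((n_A+n_B)^2 * (n_A+n_B-1)) = 14336/3840 = 3.7333.
        SD[R] = 1.9322.
Step 4: Continuity-corrected z = (R + 0.5 - E[R]) / SD[R] = (7 + 0.5 - 9.0000) / 1.9322 = -0.7763.
Step 5: Two-sided p-value via normal approximation = 2*(1 - Phi(|z|)) = 0.437558.
Step 6: alpha = 0.1. fail to reject H0.

R = 7, z = -0.7763, p = 0.437558, fail to reject H0.


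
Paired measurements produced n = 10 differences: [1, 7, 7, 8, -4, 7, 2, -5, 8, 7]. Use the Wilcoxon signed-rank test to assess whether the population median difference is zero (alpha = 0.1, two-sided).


Step 1: Drop any zero differences (none here) and take |d_i|.
|d| = [1, 7, 7, 8, 4, 7, 2, 5, 8, 7]
Step 2: Midrank |d_i| (ties get averaged ranks).
ranks: |1|->1, |7|->6.5, |7|->6.5, |8|->9.5, |4|->3, |7|->6.5, |2|->2, |5|->4, |8|->9.5, |7|->6.5
Step 3: Attach original signs; sum ranks with positive sign and with negative sign.
W+ = 1 + 6.5 + 6.5 + 9.5 + 6.5 + 2 + 9.5 + 6.5 = 48
W- = 3 + 4 = 7
(Check: W+ + W- = 55 should equal n(n+1)/2 = 55.)
Step 4: Test statistic W = min(W+, W-) = 7.
Step 5: Ties in |d|, so use the tie-corrected normal approximation.
        E[W] = n(n+1)/4 = 10*11/4 = 27.5.
        Tie groups: |d|=7 (t=4), |d|=8 (t=2); sum(t^3 - t) = 66.
        Var[W] = n(n+1)(2n+1)/24 - sum(t^3-t)/48 = 2310/24 - 66/48 = 94.875.
        z = (W - E[W]) / sqrt(Var[W]) = (7 - 27.5) / 9.7404 = -2.1046.
        Two-sided p = 2*Phi(z) = 0.035323.
Step 6: alpha = 0.1. reject H0.

W+ = 48, W- = 7, W = min = 7, p = 0.035323, reject H0.


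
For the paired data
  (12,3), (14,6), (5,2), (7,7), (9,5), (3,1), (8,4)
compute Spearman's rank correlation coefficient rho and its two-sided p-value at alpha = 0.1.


Step 1: Rank x and y separately (midranks; no ties here).
rank(x): 12->6, 14->7, 5->2, 7->3, 9->5, 3->1, 8->4
rank(y): 3->3, 6->6, 2->2, 7->7, 5->5, 1->1, 4->4
Step 2: d_i = R_x(i) - R_y(i); compute d_i^2.
  (6-3)^2=9, (7-6)^2=1, (2-2)^2=0, (3-7)^2=16, (5-5)^2=0, (1-1)^2=0, (4-4)^2=0
sum(d^2) = 26.
Step 3: rho = 1 - 6*26 / (7*(7^2 - 1)) = 1 - 156/336 = 0.535714.
Step 4: Under H0, t = rho * sqrt((n-2)/(1-rho^2)) = 1.4186 ~ t(5).
Step 5: Two-sided p-value from the t-distribution with 5 df = 0.215217.
Step 6: alpha = 0.1. fail to reject H0.

rho = 0.5357, p = 0.215217, fail to reject H0 at alpha = 0.1.


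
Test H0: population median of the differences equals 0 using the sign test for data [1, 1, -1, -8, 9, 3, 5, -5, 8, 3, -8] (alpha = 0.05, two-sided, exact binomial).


Step 1: Discard zero differences. Original n = 11; n_eff = number of nonzero differences = 11.
Nonzero differences (with sign): +1, +1, -1, -8, +9, +3, +5, -5, +8, +3, -8
Step 2: Count signs: positive = 7, negative = 4.
Step 3: Under H0: P(positive) = 0.5, so the number of positives S ~ Bin(11, 0.5).
Step 4: Two-sided exact p-value = sum of Bin(11,0.5) probabilities at or below the observed probability = 0.548828.
Step 5: alpha = 0.05. fail to reject H0.

n_eff = 11, pos = 7, neg = 4, p = 0.548828, fail to reject H0.


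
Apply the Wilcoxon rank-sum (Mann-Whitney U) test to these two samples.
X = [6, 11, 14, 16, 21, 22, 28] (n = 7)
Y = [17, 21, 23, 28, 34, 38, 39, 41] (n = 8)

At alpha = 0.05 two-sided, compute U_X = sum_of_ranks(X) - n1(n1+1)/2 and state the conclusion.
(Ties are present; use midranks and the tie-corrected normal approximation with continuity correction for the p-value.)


Step 1: Combine and sort all 15 observations; assign midranks.
sorted (value, group): (6,X), (11,X), (14,X), (16,X), (17,Y), (21,X), (21,Y), (22,X), (23,Y), (28,X), (28,Y), (34,Y), (38,Y), (39,Y), (41,Y)
ranks: 6->1, 11->2, 14->3, 16->4, 17->5, 21->6.5, 21->6.5, 22->8, 23->9, 28->10.5, 28->10.5, 34->12, 38->13, 39->14, 41->15
Step 2: Rank sum for X: R1 = 1 + 2 + 3 + 4 + 6.5 + 8 + 10.5 = 35.
Step 3: U_X = R1 - n1(n1+1)/2 = 35 - 7*8/2 = 35 - 28 = 7.
       U_Y = n1*n2 - U_X = 56 - 7 = 49.
Step 4: Ties are present, so use the tie-corrected normal approximation (with continuity correction) for the p-value.
Step 5: p-value = 0.017470; compare to alpha = 0.05. reject H0.

U_X = 7, p = 0.017470, reject H0 at alpha = 0.05.


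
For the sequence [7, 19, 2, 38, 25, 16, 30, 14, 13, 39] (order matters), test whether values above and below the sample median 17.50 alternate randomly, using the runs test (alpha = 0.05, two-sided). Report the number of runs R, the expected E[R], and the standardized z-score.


Step 1: Compute median = 17.50; label A = above, B = below.
Labels in order: BABAABABBA  (n_A = 5, n_B = 5)
Step 2: Count runs R = 8.
Step 3: Under H0 (random ordering), E[R] = 2*n_A*n_B/(n_A+n_B) + 1 = 2*5*5/10 + 1 = 6.0000.
        Var[R] = 2*n_A*n_B*(2*n_A*n_B - n_A - n_B) / ((n_A+n_B)^2 * (n_A+n_B-1)) = 2000/900 = 2.2222.
        SD[R] = 1.4907.
Step 4: Continuity-corrected z = (R - 0.5 - E[R]) / SD[R] = (8 - 0.5 - 6.0000) / 1.4907 = 1.0062.
Step 5: Two-sided p-value via normal approximation = 2*(1 - Phi(|z|)) = 0.314305.
Step 6: alpha = 0.05. fail to reject H0.

R = 8, z = 1.0062, p = 0.314305, fail to reject H0.


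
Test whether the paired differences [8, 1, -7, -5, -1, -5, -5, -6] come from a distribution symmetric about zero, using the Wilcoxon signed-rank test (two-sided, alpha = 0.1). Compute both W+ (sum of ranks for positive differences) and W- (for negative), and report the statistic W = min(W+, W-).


Step 1: Drop any zero differences (none here) and take |d_i|.
|d| = [8, 1, 7, 5, 1, 5, 5, 6]
Step 2: Midrank |d_i| (ties get averaged ranks).
ranks: |8|->8, |1|->1.5, |7|->7, |5|->4, |1|->1.5, |5|->4, |5|->4, |6|->6
Step 3: Attach original signs; sum ranks with positive sign and with negative sign.
W+ = 8 + 1.5 = 9.5
W- = 7 + 4 + 1.5 + 4 + 4 + 6 = 26.5
(Check: W+ + W- = 36 should equal n(n+1)/2 = 36.)
Step 4: Test statistic W = min(W+, W-) = 9.5.
Step 5: Ties in |d|, so use the tie-corrected normal approximation.
        E[W] = n(n+1)/4 = 8*9/4 = 18.
        Tie groups: |d|=1 (t=2), |d|=5 (t=3); sum(t^3 - t) = 30.
        Var[W] = n(n+1)(2n+1)/24 - sum(t^3-t)/48 = 1224/24 - 30/48 = 50.375.
        z = (W - E[W]) / sqrt(Var[W]) = (9.5 - 18) / 7.0975 = -1.1976.
        Two-sided p = 2*Phi(z) = 0.231073.
Step 6: alpha = 0.1. fail to reject H0.

W+ = 9.5, W- = 26.5, W = min = 9.5, p = 0.231073, fail to reject H0.


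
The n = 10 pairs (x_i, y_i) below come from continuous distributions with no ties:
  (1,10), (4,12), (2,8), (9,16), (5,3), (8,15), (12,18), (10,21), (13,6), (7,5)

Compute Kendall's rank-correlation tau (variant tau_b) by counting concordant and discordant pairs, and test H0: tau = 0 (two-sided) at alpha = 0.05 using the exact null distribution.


Step 1: Enumerate the 45 unordered pairs (i,j) with i<j and classify each by sign(x_j-x_i) * sign(y_j-y_i).
  (1,2):dx=+3,dy=+2->C; (1,3):dx=+1,dy=-2->D; (1,4):dx=+8,dy=+6->C; (1,5):dx=+4,dy=-7->D
  (1,6):dx=+7,dy=+5->C; (1,7):dx=+11,dy=+8->C; (1,8):dx=+9,dy=+11->C; (1,9):dx=+12,dy=-4->D
  (1,10):dx=+6,dy=-5->D; (2,3):dx=-2,dy=-4->C; (2,4):dx=+5,dy=+4->C; (2,5):dx=+1,dy=-9->D
  (2,6):dx=+4,dy=+3->C; (2,7):dx=+8,dy=+6->C; (2,8):dx=+6,dy=+9->C; (2,9):dx=+9,dy=-6->D
  (2,10):dx=+3,dy=-7->D; (3,4):dx=+7,dy=+8->C; (3,5):dx=+3,dy=-5->D; (3,6):dx=+6,dy=+7->C
  (3,7):dx=+10,dy=+10->C; (3,8):dx=+8,dy=+13->C; (3,9):dx=+11,dy=-2->D; (3,10):dx=+5,dy=-3->D
  (4,5):dx=-4,dy=-13->C; (4,6):dx=-1,dy=-1->C; (4,7):dx=+3,dy=+2->C; (4,8):dx=+1,dy=+5->C
  (4,9):dx=+4,dy=-10->D; (4,10):dx=-2,dy=-11->C; (5,6):dx=+3,dy=+12->C; (5,7):dx=+7,dy=+15->C
  (5,8):dx=+5,dy=+18->C; (5,9):dx=+8,dy=+3->C; (5,10):dx=+2,dy=+2->C; (6,7):dx=+4,dy=+3->C
  (6,8):dx=+2,dy=+6->C; (6,9):dx=+5,dy=-9->D; (6,10):dx=-1,dy=-10->C; (7,8):dx=-2,dy=+3->D
  (7,9):dx=+1,dy=-12->D; (7,10):dx=-5,dy=-13->C; (8,9):dx=+3,dy=-15->D; (8,10):dx=-3,dy=-16->C
  (9,10):dx=-6,dy=-1->C
Step 2: C = 30, D = 15, total pairs = 45.
Step 3: tau = (C - D)/(n(n-1)/2) = (30 - 15)/45 = 0.333333.
Step 4: Exact two-sided p-value (enumerate n! = 3628800 permutations of y under H0): p = 0.216373.
Step 5: alpha = 0.05. fail to reject H0.

tau_b = 0.3333 (C=30, D=15), p = 0.216373, fail to reject H0.


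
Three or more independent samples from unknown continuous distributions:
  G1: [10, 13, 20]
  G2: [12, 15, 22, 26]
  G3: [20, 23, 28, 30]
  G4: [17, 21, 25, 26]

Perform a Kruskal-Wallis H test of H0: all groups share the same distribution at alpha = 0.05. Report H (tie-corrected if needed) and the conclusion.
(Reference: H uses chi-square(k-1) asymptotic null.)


Step 1: Combine all N = 15 observations and assign midranks.
sorted (value, group, rank): (10,G1,1), (12,G2,2), (13,G1,3), (15,G2,4), (17,G4,5), (20,G1,6.5), (20,G3,6.5), (21,G4,8), (22,G2,9), (23,G3,10), (25,G4,11), (26,G2,12.5), (26,G4,12.5), (28,G3,14), (30,G3,15)
Step 2: Sum ranks within each group.
R_1 = 10.5 (n_1 = 3)
R_2 = 27.5 (n_2 = 4)
R_3 = 45.5 (n_3 = 4)
R_4 = 36.5 (n_4 = 4)
Step 3: H = 12/(N(N+1)) * sum(R_i^2/n_i) - 3(N+1)
     = 12/(15*16) * (10.5^2/3 + 27.5^2/4 + 45.5^2/4 + 36.5^2/4) - 3*16
     = 0.050000 * 1076.44 - 48
     = 5.821875.
Step 4: Ties present; correction factor C = 1 - 12/(15^3 - 15) = 0.996429. Corrected H = 5.821875 / 0.996429 = 5.842742.
Step 5: Under H0, H ~ chi^2(3); p-value = 0.119517.
Step 6: alpha = 0.05. fail to reject H0.

H = 5.8427, df = 3, p = 0.119517, fail to reject H0.


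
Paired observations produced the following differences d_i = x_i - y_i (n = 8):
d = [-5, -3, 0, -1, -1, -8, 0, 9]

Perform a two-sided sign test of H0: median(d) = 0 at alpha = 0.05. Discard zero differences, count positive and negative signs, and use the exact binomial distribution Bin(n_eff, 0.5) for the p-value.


Step 1: Discard zero differences. Original n = 8; n_eff = number of nonzero differences = 6.
Nonzero differences (with sign): -5, -3, -1, -1, -8, +9
Step 2: Count signs: positive = 1, negative = 5.
Step 3: Under H0: P(positive) = 0.5, so the number of positives S ~ Bin(6, 0.5).
Step 4: Two-sided exact p-value = sum of Bin(6,0.5) probabilities at or below the observed probability = 0.218750.
Step 5: alpha = 0.05. fail to reject H0.

n_eff = 6, pos = 1, neg = 5, p = 0.218750, fail to reject H0.


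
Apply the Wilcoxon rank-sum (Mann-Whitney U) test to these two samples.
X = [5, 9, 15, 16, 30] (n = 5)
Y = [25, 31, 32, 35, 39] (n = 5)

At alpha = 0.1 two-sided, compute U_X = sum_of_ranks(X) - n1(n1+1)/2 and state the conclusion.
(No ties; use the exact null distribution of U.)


Step 1: Combine and sort all 10 observations; assign midranks.
sorted (value, group): (5,X), (9,X), (15,X), (16,X), (25,Y), (30,X), (31,Y), (32,Y), (35,Y), (39,Y)
ranks: 5->1, 9->2, 15->3, 16->4, 25->5, 30->6, 31->7, 32->8, 35->9, 39->10
Step 2: Rank sum for X: R1 = 1 + 2 + 3 + 4 + 6 = 16.
Step 3: U_X = R1 - n1(n1+1)/2 = 16 - 5*6/2 = 16 - 15 = 1.
       U_Y = n1*n2 - U_X = 25 - 1 = 24.
Step 4: No ties, so the exact null distribution of U (based on enumerating the C(10,5) = 252 equally likely rank assignments) gives the two-sided p-value.
Step 5: p-value = 0.015873; compare to alpha = 0.1. reject H0.

U_X = 1, p = 0.015873, reject H0 at alpha = 0.1.


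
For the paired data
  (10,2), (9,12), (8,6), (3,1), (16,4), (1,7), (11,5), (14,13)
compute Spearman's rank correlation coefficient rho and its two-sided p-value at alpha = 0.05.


Step 1: Rank x and y separately (midranks; no ties here).
rank(x): 10->5, 9->4, 8->3, 3->2, 16->8, 1->1, 11->6, 14->7
rank(y): 2->2, 12->7, 6->5, 1->1, 4->3, 7->6, 5->4, 13->8
Step 2: d_i = R_x(i) - R_y(i); compute d_i^2.
  (5-2)^2=9, (4-7)^2=9, (3-5)^2=4, (2-1)^2=1, (8-3)^2=25, (1-6)^2=25, (6-4)^2=4, (7-8)^2=1
sum(d^2) = 78.
Step 3: rho = 1 - 6*78 / (8*(8^2 - 1)) = 1 - 468/504 = 0.071429.
Step 4: Under H0, t = rho * sqrt((n-2)/(1-rho^2)) = 0.1754 ~ t(6).
Step 5: Two-sided p-value from the t-distribution with 6 df = 0.866526.
Step 6: alpha = 0.05. fail to reject H0.

rho = 0.0714, p = 0.866526, fail to reject H0 at alpha = 0.05.


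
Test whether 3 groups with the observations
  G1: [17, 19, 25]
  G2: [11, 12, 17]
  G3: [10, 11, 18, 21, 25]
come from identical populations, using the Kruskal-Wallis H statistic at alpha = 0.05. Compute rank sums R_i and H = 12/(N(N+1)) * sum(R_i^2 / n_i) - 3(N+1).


Step 1: Combine all N = 11 observations and assign midranks.
sorted (value, group, rank): (10,G3,1), (11,G2,2.5), (11,G3,2.5), (12,G2,4), (17,G1,5.5), (17,G2,5.5), (18,G3,7), (19,G1,8), (21,G3,9), (25,G1,10.5), (25,G3,10.5)
Step 2: Sum ranks within each group.
R_1 = 24 (n_1 = 3)
R_2 = 12 (n_2 = 3)
R_3 = 30 (n_3 = 5)
Step 3: H = 12/(N(N+1)) * sum(R_i^2/n_i) - 3(N+1)
     = 12/(11*12) * (24^2/3 + 12^2/3 + 30^2/5) - 3*12
     = 0.090909 * 420 - 36
     = 2.181818.
Step 4: Ties present; correction factor C = 1 - 18/(11^3 - 11) = 0.986364. Corrected H = 2.181818 / 0.986364 = 2.211982.
Step 5: Under H0, H ~ chi^2(2); p-value = 0.330883.
Step 6: alpha = 0.05. fail to reject H0.

H = 2.2120, df = 2, p = 0.330883, fail to reject H0.


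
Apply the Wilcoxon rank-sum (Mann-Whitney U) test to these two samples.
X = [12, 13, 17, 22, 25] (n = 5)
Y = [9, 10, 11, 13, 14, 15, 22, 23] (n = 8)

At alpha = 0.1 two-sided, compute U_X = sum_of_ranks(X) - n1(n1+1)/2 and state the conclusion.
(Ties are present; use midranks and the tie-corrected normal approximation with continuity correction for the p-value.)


Step 1: Combine and sort all 13 observations; assign midranks.
sorted (value, group): (9,Y), (10,Y), (11,Y), (12,X), (13,X), (13,Y), (14,Y), (15,Y), (17,X), (22,X), (22,Y), (23,Y), (25,X)
ranks: 9->1, 10->2, 11->3, 12->4, 13->5.5, 13->5.5, 14->7, 15->8, 17->9, 22->10.5, 22->10.5, 23->12, 25->13
Step 2: Rank sum for X: R1 = 4 + 5.5 + 9 + 10.5 + 13 = 42.
Step 3: U_X = R1 - n1(n1+1)/2 = 42 - 5*6/2 = 42 - 15 = 27.
       U_Y = n1*n2 - U_X = 40 - 27 = 13.
Step 4: Ties are present, so use the tie-corrected normal approximation (with continuity correction) for the p-value.
Step 5: p-value = 0.340019; compare to alpha = 0.1. fail to reject H0.

U_X = 27, p = 0.340019, fail to reject H0 at alpha = 0.1.


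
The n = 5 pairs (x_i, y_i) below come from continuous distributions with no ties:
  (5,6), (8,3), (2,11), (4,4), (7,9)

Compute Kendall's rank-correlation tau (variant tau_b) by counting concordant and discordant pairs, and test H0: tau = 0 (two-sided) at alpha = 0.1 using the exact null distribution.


Step 1: Enumerate the 10 unordered pairs (i,j) with i<j and classify each by sign(x_j-x_i) * sign(y_j-y_i).
  (1,2):dx=+3,dy=-3->D; (1,3):dx=-3,dy=+5->D; (1,4):dx=-1,dy=-2->C; (1,5):dx=+2,dy=+3->C
  (2,3):dx=-6,dy=+8->D; (2,4):dx=-4,dy=+1->D; (2,5):dx=-1,dy=+6->D; (3,4):dx=+2,dy=-7->D
  (3,5):dx=+5,dy=-2->D; (4,5):dx=+3,dy=+5->C
Step 2: C = 3, D = 7, total pairs = 10.
Step 3: tau = (C - D)/(n(n-1)/2) = (3 - 7)/10 = -0.400000.
Step 4: Exact two-sided p-value (enumerate n! = 120 permutations of y under H0): p = 0.483333.
Step 5: alpha = 0.1. fail to reject H0.

tau_b = -0.4000 (C=3, D=7), p = 0.483333, fail to reject H0.


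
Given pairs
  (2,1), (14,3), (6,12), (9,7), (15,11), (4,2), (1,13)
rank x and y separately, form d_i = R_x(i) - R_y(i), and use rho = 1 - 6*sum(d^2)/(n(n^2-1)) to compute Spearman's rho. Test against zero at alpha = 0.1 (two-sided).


Step 1: Rank x and y separately (midranks; no ties here).
rank(x): 2->2, 14->6, 6->4, 9->5, 15->7, 4->3, 1->1
rank(y): 1->1, 3->3, 12->6, 7->4, 11->5, 2->2, 13->7
Step 2: d_i = R_x(i) - R_y(i); compute d_i^2.
  (2-1)^2=1, (6-3)^2=9, (4-6)^2=4, (5-4)^2=1, (7-5)^2=4, (3-2)^2=1, (1-7)^2=36
sum(d^2) = 56.
Step 3: rho = 1 - 6*56 / (7*(7^2 - 1)) = 1 - 336/336 = 0.000000.
Step 4: Under H0, t = rho * sqrt((n-2)/(1-rho^2)) = 0.0000 ~ t(5).
Step 5: Two-sided p-value from the t-distribution with 5 df = 1.000000.
Step 6: alpha = 0.1. fail to reject H0.

rho = 0.0000, p = 1.000000, fail to reject H0 at alpha = 0.1.


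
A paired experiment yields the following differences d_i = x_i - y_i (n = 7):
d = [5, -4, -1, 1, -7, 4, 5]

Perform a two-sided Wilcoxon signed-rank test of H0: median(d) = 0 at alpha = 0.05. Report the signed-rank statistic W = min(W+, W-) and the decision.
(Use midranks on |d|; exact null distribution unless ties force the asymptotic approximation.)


Step 1: Drop any zero differences (none here) and take |d_i|.
|d| = [5, 4, 1, 1, 7, 4, 5]
Step 2: Midrank |d_i| (ties get averaged ranks).
ranks: |5|->5.5, |4|->3.5, |1|->1.5, |1|->1.5, |7|->7, |4|->3.5, |5|->5.5
Step 3: Attach original signs; sum ranks with positive sign and with negative sign.
W+ = 5.5 + 1.5 + 3.5 + 5.5 = 16
W- = 3.5 + 1.5 + 7 = 12
(Check: W+ + W- = 28 should equal n(n+1)/2 = 28.)
Step 4: Test statistic W = min(W+, W-) = 12.
Step 5: Ties in |d|, so use the tie-corrected normal approximation.
        E[W] = n(n+1)/4 = 7*8/4 = 14.
        Tie groups: |d|=1 (t=2), |d|=4 (t=2), |d|=5 (t=2); sum(t^3 - t) = 18.
        Var[W] = n(n+1)(2n+1)/24 - sum(t^3-t)/48 = 840/24 - 18/48 = 34.625.
        z = (W - E[W]) / sqrt(Var[W]) = (12 - 14) / 5.8843 = -0.3399.
        Two-sided p = 2*Phi(z) = 0.733941.
Step 6: alpha = 0.05. fail to reject H0.

W+ = 16, W- = 12, W = min = 12, p = 0.733941, fail to reject H0.


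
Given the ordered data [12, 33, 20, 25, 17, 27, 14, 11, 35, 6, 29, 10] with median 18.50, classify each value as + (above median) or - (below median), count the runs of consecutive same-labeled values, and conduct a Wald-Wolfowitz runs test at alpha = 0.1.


Step 1: Compute median = 18.50; label A = above, B = below.
Labels in order: BAAABABBABAB  (n_A = 6, n_B = 6)
Step 2: Count runs R = 9.
Step 3: Under H0 (random ordering), E[R] = 2*n_A*n_B/(n_A+n_B) + 1 = 2*6*6/12 + 1 = 7.0000.
        Var[R] = 2*n_A*n_B*(2*n_A*n_B - n_A - n_B) / ((n_A+n_B)^2 * (n_A+n_B-1)) = 4320/1584 = 2.7273.
        SD[R] = 1.6514.
Step 4: Continuity-corrected z = (R - 0.5 - E[R]) / SD[R] = (9 - 0.5 - 7.0000) / 1.6514 = 0.9083.
Step 5: Two-sided p-value via normal approximation = 2*(1 - Phi(|z|)) = 0.363722.
Step 6: alpha = 0.1. fail to reject H0.

R = 9, z = 0.9083, p = 0.363722, fail to reject H0.


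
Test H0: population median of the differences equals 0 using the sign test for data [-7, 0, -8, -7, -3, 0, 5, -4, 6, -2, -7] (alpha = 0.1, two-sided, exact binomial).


Step 1: Discard zero differences. Original n = 11; n_eff = number of nonzero differences = 9.
Nonzero differences (with sign): -7, -8, -7, -3, +5, -4, +6, -2, -7
Step 2: Count signs: positive = 2, negative = 7.
Step 3: Under H0: P(positive) = 0.5, so the number of positives S ~ Bin(9, 0.5).
Step 4: Two-sided exact p-value = sum of Bin(9,0.5) probabilities at or below the observed probability = 0.179688.
Step 5: alpha = 0.1. fail to reject H0.

n_eff = 9, pos = 2, neg = 7, p = 0.179688, fail to reject H0.


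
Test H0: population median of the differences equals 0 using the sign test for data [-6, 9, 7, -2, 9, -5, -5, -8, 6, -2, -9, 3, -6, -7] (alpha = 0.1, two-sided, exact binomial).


Step 1: Discard zero differences. Original n = 14; n_eff = number of nonzero differences = 14.
Nonzero differences (with sign): -6, +9, +7, -2, +9, -5, -5, -8, +6, -2, -9, +3, -6, -7
Step 2: Count signs: positive = 5, negative = 9.
Step 3: Under H0: P(positive) = 0.5, so the number of positives S ~ Bin(14, 0.5).
Step 4: Two-sided exact p-value = sum of Bin(14,0.5) probabilities at or below the observed probability = 0.423950.
Step 5: alpha = 0.1. fail to reject H0.

n_eff = 14, pos = 5, neg = 9, p = 0.423950, fail to reject H0.
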